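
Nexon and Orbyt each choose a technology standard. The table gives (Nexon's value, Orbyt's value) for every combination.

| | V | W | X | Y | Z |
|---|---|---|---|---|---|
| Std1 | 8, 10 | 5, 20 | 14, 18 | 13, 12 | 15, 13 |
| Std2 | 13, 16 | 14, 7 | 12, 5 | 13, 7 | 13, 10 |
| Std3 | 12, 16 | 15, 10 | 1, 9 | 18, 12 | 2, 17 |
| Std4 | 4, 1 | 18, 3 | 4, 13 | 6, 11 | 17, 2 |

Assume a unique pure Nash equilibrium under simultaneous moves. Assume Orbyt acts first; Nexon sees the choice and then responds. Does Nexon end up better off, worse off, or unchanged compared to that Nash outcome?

Work backward from Nexon's decision.
- V → Nexon plays Std2 (best of 8, 13, 12, 4); Orbyt gets 16.
- W → Nexon plays Std4 (best of 5, 14, 15, 18); Orbyt gets 3.
- X → Nexon plays Std1 (best of 14, 12, 1, 4); Orbyt gets 18.
- Y → Nexon plays Std3 (best of 13, 13, 18, 6); Orbyt gets 12.
- Z → Nexon plays Std4 (best of 15, 13, 2, 17); Orbyt gets 2.
Orbyt's induced payoffs are 16, 3, 18, 12, 2, so Orbyt commits to X. Subgame-perfect outcome: (Std1, X) with payoffs (14, 18).
Now find the simultaneous Nash equilibrium.
Nexon's best replies: V→Std2; W→Std4; X→Std1; Y→Std3; Z→Std4.
Orbyt's best replies: Std1→W; Std2→V; Std3→Z; Std4→X.
The unique mutual best reply is (Std2, V), giving (13, 16).
Nexon earns 14 sequentially versus 13 at the Nash outcome: better off.

better off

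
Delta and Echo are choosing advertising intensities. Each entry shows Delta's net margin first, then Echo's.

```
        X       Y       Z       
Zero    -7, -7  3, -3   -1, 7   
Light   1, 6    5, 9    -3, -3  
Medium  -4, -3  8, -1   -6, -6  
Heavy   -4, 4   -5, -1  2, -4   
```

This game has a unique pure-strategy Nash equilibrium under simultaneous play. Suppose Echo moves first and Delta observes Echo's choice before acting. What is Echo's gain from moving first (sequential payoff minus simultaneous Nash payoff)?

7

Backward induction with Echo moving first.
- X: Delta compares -7, 1, -4, -4 and picks Light; Echo would get 6.
- Y: Delta compares 3, 5, 8, -5 and picks Medium; Echo would get -1.
- Z: Delta compares -1, -3, -6, 2 and picks Heavy; Echo would get -4.
Echo's induced payoffs are 6, -1, -4, so Echo commits to X. Subgame-perfect outcome: (Light, X) with payoffs (1, 6).
Under simultaneous play:
Delta's best replies: X→Light; Y→Medium; Z→Heavy.
Echo's best replies: Zero→Z; Light→Y; Medium→Y; Heavy→X.
The unique mutual best reply is (Medium, Y), giving (8, -1).
Echo's commitment gain: 6 − -1 = 7.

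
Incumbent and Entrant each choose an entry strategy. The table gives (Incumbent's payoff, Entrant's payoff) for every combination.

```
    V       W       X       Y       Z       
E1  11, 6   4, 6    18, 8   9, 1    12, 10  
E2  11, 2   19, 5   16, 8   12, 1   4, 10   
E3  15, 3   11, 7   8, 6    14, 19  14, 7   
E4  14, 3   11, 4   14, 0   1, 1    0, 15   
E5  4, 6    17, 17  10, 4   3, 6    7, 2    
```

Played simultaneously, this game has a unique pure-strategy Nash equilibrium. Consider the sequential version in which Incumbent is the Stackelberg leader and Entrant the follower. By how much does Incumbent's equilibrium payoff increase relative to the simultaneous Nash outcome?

Work backward from Entrant's decision.
- E1: Entrant compares 6, 6, 8, 1, 10 and picks Z; Incumbent would get 12.
- E2: Entrant compares 2, 5, 8, 1, 10 and picks Z; Incumbent would get 4.
- E3: Entrant compares 3, 7, 6, 19, 7 and picks Y; Incumbent would get 14.
- E4: Entrant compares 3, 4, 0, 1, 15 and picks Z; Incumbent would get 0.
- E5: Entrant compares 6, 17, 4, 6, 2 and picks W; Incumbent would get 17.
Maximizing over 12, 4, 14, 0, 17, Incumbent chooses E5. Subgame-perfect outcome: (E5, W) with payoffs (17, 17).
Under simultaneous play:
Incumbent's best replies: V→E3; W→E2; X→E1; Y→E3; Z→E3.
Entrant's best replies: E1→Z; E2→Z; E3→Y; E4→Z; E5→W.
The unique mutual best reply is (E3, Y), giving (14, 19).
Incumbent's commitment gain: 17 − 14 = 3.

3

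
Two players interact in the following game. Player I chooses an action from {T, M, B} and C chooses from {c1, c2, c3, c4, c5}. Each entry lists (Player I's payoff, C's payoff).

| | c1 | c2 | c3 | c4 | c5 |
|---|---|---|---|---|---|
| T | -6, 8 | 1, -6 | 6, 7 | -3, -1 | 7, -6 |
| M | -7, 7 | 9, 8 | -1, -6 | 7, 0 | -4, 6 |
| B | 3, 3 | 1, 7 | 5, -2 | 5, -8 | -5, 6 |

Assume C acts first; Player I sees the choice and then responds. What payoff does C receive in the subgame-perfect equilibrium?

Backward induction with C moving first.
- c1: BR = B, leader payoff 3.
- c2: BR = M, leader payoff 8.
- c3: BR = T, leader payoff 7.
- c4: BR = M, leader payoff 0.
- c5: BR = T, leader payoff -6.
C's induced payoffs are 3, 8, 7, 0, -6, so C commits to c2. Subgame-perfect outcome: (M, c2) with payoffs (9, 8).

8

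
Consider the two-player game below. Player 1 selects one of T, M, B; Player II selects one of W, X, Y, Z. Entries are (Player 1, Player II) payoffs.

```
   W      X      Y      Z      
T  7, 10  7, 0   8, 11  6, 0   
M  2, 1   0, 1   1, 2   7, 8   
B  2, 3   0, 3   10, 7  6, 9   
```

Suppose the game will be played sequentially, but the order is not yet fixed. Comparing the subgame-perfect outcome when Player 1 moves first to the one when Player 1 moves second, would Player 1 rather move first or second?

If Player 1 leads: Player II's best replies are T→Y, M→Z, B→Z; Player 1's induced payoffs 8, 7, 6; outcome (T, Y), payoffs (8, 11).
If Player II leads: Player 1's best replies are W→T, X→T, Y→B, Z→M; Player II's induced payoffs 10, 0, 7, 8; outcome (T, W), payoffs (7, 10).
Player 1 gets 8 moving first and 7 moving second, so Player 1 prefers to move first.

first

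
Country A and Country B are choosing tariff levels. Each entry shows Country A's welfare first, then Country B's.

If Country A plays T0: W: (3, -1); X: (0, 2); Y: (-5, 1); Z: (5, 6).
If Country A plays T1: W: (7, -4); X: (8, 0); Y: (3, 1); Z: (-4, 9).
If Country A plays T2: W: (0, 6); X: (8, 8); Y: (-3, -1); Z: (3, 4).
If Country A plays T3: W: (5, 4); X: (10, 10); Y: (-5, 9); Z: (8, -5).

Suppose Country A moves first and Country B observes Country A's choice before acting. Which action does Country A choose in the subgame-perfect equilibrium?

Country B best-responds to each possible Country A move:
- T0: Country B compares -1, 2, 1, 6 and picks Z; Country A would get 5.
- T1: Country B compares -4, 0, 1, 9 and picks Z; Country A would get -4.
- T2: Country B compares 6, 8, -1, 4 and picks X; Country A would get 8.
- T3: Country B compares 4, 10, 9, -5 and picks X; Country A would get 10.
Country A's induced payoffs are 5, -4, 8, 10, so Country A commits to T3. Subgame-perfect outcome: (T3, X) with payoffs (10, 10).

T3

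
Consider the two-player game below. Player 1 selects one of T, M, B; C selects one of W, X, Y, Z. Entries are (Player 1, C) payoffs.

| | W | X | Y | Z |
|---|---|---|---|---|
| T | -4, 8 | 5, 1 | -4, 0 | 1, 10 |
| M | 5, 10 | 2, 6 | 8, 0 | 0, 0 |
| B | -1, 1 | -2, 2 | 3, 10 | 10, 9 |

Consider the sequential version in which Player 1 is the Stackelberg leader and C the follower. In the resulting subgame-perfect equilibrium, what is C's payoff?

Solve by backward induction (Player 1 leads).
- T: BR = Z, leader payoff 1.
- M: BR = W, leader payoff 5.
- B: BR = Y, leader payoff 3.
Among 1, 5, 3, the best is 5 at M. Subgame-perfect outcome: (M, W) with payoffs (5, 10).

10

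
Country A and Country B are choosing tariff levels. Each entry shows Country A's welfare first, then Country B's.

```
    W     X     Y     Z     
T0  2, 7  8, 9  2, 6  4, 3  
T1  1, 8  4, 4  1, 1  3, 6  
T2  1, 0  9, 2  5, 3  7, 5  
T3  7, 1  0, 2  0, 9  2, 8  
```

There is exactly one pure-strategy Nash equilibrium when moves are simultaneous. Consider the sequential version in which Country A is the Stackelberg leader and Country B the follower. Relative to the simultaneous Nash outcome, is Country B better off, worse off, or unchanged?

Country B best-responds to each possible Country A move:
- T0: BR = X, leader payoff 8.
- T1: BR = W, leader payoff 1.
- T2: BR = Z, leader payoff 7.
- T3: BR = Y, leader payoff 0.
Country A's induced payoffs are 8, 1, 7, 0, so Country A commits to T0. Subgame-perfect outcome: (T0, X) with payoffs (8, 9).
For the simultaneous game, intersect best replies.
Country A's best replies: W→T3; X→T2; Y→T2; Z→T2.
Country B's best replies: T0→X; T1→W; T2→Z; T3→Y.
The unique mutual best reply is (T2, Z), giving (7, 5).
Country B earns 9 sequentially versus 5 at the Nash outcome: better off.

better off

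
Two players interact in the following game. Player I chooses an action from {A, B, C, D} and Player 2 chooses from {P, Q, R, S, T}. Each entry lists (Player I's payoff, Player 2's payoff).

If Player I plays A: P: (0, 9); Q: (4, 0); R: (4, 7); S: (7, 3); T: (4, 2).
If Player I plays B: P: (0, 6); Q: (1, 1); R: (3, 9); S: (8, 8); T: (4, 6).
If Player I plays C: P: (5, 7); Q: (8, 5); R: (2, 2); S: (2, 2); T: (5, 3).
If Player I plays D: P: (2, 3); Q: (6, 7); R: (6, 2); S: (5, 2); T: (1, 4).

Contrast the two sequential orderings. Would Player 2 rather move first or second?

first

If Player I leads: Player 2's best replies are A→P, B→R, C→P, D→Q; Player I's induced payoffs 0, 3, 5, 6; outcome (D, Q), payoffs (6, 7).
If Player 2 leads: Player I's best replies are P→C, Q→C, R→D, S→B, T→C; Player 2's induced payoffs 7, 5, 2, 8, 3; outcome (B, S), payoffs (8, 8).
Player 2 gets 8 moving first and 7 moving second, so Player 2 prefers to move first.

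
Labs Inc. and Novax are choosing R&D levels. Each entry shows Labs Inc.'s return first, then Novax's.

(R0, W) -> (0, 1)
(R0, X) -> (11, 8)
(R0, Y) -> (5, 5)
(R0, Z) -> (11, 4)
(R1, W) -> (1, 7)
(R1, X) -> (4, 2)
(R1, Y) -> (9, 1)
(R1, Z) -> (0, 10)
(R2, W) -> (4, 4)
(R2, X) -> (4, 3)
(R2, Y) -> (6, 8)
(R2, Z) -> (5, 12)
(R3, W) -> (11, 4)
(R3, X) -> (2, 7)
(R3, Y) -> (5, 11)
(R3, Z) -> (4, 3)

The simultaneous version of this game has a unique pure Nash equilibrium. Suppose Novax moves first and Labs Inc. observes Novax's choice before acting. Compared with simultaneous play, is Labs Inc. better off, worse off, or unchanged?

unchanged

Labs Inc. best-responds to each possible Novax move:
- W → Labs Inc. plays R3 (best of 0, 1, 4, 11); Novax gets 4.
- X → Labs Inc. plays R0 (best of 11, 4, 4, 2); Novax gets 8.
- Y → Labs Inc. plays R1 (best of 5, 9, 6, 5); Novax gets 1.
- Z → Labs Inc. plays R0 (best of 11, 0, 5, 4); Novax gets 4.
Novax's induced payoffs are 4, 8, 1, 4, so Novax commits to X. Subgame-perfect outcome: (R0, X) with payoffs (11, 8).
Now find the simultaneous Nash equilibrium.
Labs Inc.'s best replies: W→R3; X→R0; Y→R1; Z→R0.
Novax's best replies: R0→X; R1→Z; R2→Z; R3→Y.
Only (R0, X) has each player best-responding; Nash payoffs (11, 8).
Labs Inc. earns 11 sequentially versus 11 at the Nash outcome: unchanged.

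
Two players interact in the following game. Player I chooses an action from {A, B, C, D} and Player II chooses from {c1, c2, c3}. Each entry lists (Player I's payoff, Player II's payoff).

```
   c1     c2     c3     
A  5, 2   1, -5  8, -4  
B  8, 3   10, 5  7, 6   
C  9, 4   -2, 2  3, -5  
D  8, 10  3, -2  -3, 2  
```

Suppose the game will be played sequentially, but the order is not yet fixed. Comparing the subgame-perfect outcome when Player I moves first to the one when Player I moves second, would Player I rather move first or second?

second

If Player I leads: Player II's best replies are A→c1, B→c3, C→c1, D→c1; Player I's induced payoffs 5, 7, 9, 8; outcome (C, c1), payoffs (9, 4).
If Player II leads: Player I's best replies are c1→C, c2→B, c3→A; Player II's induced payoffs 4, 5, -4; outcome (B, c2), payoffs (10, 5).
Player I gets 9 moving first and 10 moving second, so Player I prefers to move second.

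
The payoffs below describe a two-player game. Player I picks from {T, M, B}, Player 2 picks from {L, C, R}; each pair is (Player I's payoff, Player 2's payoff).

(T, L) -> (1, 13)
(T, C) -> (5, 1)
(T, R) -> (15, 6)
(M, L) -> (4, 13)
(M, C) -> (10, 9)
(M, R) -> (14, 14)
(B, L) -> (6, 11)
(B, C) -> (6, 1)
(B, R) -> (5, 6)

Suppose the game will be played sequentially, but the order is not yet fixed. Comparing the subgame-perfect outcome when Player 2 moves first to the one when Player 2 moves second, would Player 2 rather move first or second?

If Player I leads: Player 2's best replies are T→L, M→R, B→L; Player I's induced payoffs 1, 14, 6; outcome (M, R), payoffs (14, 14).
If Player 2 leads: Player I's best replies are L→B, C→M, R→T; Player 2's induced payoffs 11, 9, 6; outcome (B, L), payoffs (6, 11).
Player 2 gets 11 moving first and 14 moving second, so Player 2 prefers to move second.

second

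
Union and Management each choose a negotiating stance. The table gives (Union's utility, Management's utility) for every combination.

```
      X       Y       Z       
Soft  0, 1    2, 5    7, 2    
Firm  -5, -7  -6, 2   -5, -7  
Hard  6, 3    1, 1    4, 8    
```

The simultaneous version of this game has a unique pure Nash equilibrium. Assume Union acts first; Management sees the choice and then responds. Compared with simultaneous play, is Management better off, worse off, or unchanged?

Work backward from Management's decision.
- Soft: BR = Y, leader payoff 2.
- Firm: BR = Y, leader payoff -6.
- Hard: BR = Z, leader payoff 4.
Union's induced payoffs are 2, -6, 4, so Union commits to Hard. Subgame-perfect outcome: (Hard, Z) with payoffs (4, 8).
Under simultaneous play:
Union's best replies: X→Hard; Y→Soft; Z→Soft.
Management's best replies: Soft→Y; Firm→Y; Hard→Z.
The unique mutual best reply is (Soft, Y), giving (2, 5).
Management earns 8 sequentially versus 5 at the Nash outcome: better off.

better off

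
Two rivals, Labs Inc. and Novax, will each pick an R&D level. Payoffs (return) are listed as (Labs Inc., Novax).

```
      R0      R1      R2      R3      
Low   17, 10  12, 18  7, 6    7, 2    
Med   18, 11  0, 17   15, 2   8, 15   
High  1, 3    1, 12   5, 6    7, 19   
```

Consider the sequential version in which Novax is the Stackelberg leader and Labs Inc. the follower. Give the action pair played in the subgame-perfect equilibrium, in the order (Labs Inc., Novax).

(Low, R1)

Labs Inc. best-responds to each possible Novax move:
- R0: Labs Inc. compares 17, 18, 1 and picks Med; Novax would get 11.
- R1: Labs Inc. compares 12, 0, 1 and picks Low; Novax would get 18.
- R2: Labs Inc. compares 7, 15, 5 and picks Med; Novax would get 2.
- R3: Labs Inc. compares 7, 8, 7 and picks Med; Novax would get 15.
Novax's induced payoffs are 11, 18, 2, 15, so Novax commits to R1. Subgame-perfect outcome: (Low, R1) with payoffs (12, 18).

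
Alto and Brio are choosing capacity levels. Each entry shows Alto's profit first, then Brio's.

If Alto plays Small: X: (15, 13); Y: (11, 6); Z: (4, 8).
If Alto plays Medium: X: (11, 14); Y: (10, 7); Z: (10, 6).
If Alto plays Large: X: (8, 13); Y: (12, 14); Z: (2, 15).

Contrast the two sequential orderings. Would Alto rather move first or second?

If Alto leads: Brio's best replies are Small→X, Medium→X, Large→Z; Alto's induced payoffs 15, 11, 2; outcome (Small, X), payoffs (15, 13).
If Brio leads: Alto's best replies are X→Small, Y→Large, Z→Medium; Brio's induced payoffs 13, 14, 6; outcome (Large, Y), payoffs (12, 14).
Alto gets 15 moving first and 12 moving second, so Alto prefers to move first.

first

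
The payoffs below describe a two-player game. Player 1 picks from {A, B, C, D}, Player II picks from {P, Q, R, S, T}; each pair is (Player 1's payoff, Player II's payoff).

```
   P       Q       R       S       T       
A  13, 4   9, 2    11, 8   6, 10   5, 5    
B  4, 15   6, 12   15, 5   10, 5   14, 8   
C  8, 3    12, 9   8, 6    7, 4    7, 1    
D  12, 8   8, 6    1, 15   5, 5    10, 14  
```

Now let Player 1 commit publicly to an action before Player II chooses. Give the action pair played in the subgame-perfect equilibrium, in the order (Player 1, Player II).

(C, Q)

Solve by backward induction (Player 1 leads).
- A → Player II plays S (best of 4, 2, 8, 10, 5); Player 1 gets 6.
- B → Player II plays P (best of 15, 12, 5, 5, 8); Player 1 gets 4.
- C → Player II plays Q (best of 3, 9, 6, 4, 1); Player 1 gets 12.
- D → Player II plays R (best of 8, 6, 15, 5, 14); Player 1 gets 1.
Maximizing over 6, 4, 12, 1, Player 1 chooses C. Subgame-perfect outcome: (C, Q) with payoffs (12, 9).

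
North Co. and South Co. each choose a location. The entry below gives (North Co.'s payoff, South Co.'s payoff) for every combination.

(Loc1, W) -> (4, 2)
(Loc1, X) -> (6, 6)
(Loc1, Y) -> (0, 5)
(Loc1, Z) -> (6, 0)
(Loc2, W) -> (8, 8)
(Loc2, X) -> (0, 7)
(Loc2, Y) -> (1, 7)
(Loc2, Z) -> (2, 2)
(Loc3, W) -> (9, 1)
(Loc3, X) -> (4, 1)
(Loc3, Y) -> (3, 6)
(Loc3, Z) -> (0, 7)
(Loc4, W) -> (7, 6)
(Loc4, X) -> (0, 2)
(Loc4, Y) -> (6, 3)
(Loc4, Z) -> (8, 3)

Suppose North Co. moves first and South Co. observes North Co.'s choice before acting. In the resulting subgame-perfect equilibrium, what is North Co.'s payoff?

Backward induction with North Co. moving first.
- Loc1: BR = X, leader payoff 6.
- Loc2: BR = W, leader payoff 8.
- Loc3: BR = Z, leader payoff 0.
- Loc4: BR = W, leader payoff 7.
North Co.'s induced payoffs are 6, 8, 0, 7, so North Co. commits to Loc2. Subgame-perfect outcome: (Loc2, W) with payoffs (8, 8).

8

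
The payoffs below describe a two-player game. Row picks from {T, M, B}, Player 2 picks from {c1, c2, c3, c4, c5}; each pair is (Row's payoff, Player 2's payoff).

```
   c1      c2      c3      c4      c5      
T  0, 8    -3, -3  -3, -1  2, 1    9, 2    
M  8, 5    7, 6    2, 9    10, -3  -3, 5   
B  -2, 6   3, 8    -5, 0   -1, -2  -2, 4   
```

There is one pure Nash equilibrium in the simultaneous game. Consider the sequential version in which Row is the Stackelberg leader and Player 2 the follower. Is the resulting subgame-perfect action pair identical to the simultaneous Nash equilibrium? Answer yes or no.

Backward induction with Row moving first.
- T: BR = c1, leader payoff 0.
- M: BR = c3, leader payoff 2.
- B: BR = c2, leader payoff 3.
Among 0, 2, 3, the best is 3 at B. Subgame-perfect outcome: (B, c2) with payoffs (3, 8).
Now find the simultaneous Nash equilibrium.
Row's best replies: c1→M; c2→M; c3→M; c4→M; c5→T.
Player 2's best replies: T→c1; M→c3; B→c2.
Only (M, c3) has each player best-responding; Nash payoffs (2, 9).
Sequential outcome (B, c2) differs from the Nash profile (M, c3).

no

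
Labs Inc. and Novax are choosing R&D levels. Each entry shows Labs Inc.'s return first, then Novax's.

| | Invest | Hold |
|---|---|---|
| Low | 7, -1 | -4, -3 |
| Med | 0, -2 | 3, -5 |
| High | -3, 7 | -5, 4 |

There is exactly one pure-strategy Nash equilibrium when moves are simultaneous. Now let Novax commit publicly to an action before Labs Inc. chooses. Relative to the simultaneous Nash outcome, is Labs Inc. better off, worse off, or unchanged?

Labs Inc. best-responds to each possible Novax move:
- Invest → Labs Inc. plays Low (best of 7, 0, -3); Novax gets -1.
- Hold → Labs Inc. plays Med (best of -4, 3, -5); Novax gets -5.
Novax's induced payoffs are -1, -5, so Novax commits to Invest. Subgame-perfect outcome: (Low, Invest) with payoffs (7, -1).
For the simultaneous game, intersect best replies.
Labs Inc.'s best replies: Invest→Low; Hold→Med.
Novax's best replies: Low→Invest; Med→Invest; High→Invest.
Only (Low, Invest) has each player best-responding; Nash payoffs (7, -1).
Labs Inc. earns 7 sequentially versus 7 at the Nash outcome: unchanged.

unchanged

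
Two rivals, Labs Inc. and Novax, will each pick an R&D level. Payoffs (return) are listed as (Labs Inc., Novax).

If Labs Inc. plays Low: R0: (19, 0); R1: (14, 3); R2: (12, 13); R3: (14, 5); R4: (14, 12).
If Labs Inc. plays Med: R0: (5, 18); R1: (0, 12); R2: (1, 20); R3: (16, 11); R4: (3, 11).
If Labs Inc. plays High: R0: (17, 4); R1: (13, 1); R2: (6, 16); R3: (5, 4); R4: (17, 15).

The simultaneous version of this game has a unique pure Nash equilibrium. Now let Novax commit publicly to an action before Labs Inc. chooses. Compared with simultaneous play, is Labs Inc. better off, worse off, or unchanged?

better off

Labs Inc. best-responds to each possible Novax move:
- R0: BR = Low, leader payoff 0.
- R1: BR = Low, leader payoff 3.
- R2: BR = Low, leader payoff 13.
- R3: BR = Med, leader payoff 11.
- R4: BR = High, leader payoff 15.
Novax's induced payoffs are 0, 3, 13, 11, 15, so Novax commits to R4. Subgame-perfect outcome: (High, R4) with payoffs (17, 15).
Under simultaneous play:
Labs Inc.'s best replies: R0→Low; R1→Low; R2→Low; R3→Med; R4→High.
Novax's best replies: Low→R2; Med→R2; High→R2.
The unique mutual best reply is (Low, R2), giving (12, 13).
Labs Inc. earns 17 sequentially versus 12 at the Nash outcome: better off.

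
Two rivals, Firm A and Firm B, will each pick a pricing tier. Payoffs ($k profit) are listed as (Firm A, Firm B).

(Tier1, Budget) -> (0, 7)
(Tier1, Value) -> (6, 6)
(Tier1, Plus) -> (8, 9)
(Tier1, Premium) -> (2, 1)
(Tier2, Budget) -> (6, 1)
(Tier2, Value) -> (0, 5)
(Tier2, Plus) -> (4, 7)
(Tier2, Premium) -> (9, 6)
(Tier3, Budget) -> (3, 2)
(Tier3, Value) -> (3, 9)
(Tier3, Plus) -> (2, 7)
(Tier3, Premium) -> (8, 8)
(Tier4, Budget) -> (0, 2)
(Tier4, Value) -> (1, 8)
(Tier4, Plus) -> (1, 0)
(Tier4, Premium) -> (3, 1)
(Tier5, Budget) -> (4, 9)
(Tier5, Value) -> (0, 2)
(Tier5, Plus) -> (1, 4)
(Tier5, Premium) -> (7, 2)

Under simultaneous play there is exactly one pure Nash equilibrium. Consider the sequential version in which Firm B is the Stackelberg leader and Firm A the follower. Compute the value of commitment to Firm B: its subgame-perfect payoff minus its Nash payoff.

0

Work backward from Firm A's decision.
- Budget: Firm A compares 0, 6, 3, 0, 4 and picks Tier2; Firm B would get 1.
- Value: Firm A compares 6, 0, 3, 1, 0 and picks Tier1; Firm B would get 6.
- Plus: Firm A compares 8, 4, 2, 1, 1 and picks Tier1; Firm B would get 9.
- Premium: Firm A compares 2, 9, 8, 3, 7 and picks Tier2; Firm B would get 6.
Among 1, 6, 9, 6, the best is 9 at Plus. Subgame-perfect outcome: (Tier1, Plus) with payoffs (8, 9).
Under simultaneous play:
Firm A's best replies: Budget→Tier2; Value→Tier1; Plus→Tier1; Premium→Tier2.
Firm B's best replies: Tier1→Plus; Tier2→Plus; Tier3→Value; Tier4→Value; Tier5→Budget.
Only (Tier1, Plus) has each player best-responding; Nash payoffs (8, 9).
Firm B's commitment gain: 9 − 9 = 0.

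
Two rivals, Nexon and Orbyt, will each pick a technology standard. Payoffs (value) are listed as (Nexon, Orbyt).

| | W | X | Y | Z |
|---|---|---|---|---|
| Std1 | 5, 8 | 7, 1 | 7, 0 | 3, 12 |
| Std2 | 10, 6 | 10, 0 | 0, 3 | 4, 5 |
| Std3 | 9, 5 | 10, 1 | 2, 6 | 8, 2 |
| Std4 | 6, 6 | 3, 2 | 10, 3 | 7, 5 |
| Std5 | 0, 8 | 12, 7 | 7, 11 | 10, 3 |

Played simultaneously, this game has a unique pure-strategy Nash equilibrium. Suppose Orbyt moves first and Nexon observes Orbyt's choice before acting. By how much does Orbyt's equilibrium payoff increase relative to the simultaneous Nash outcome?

Nexon best-responds to each possible Orbyt move:
- W: Nexon compares 5, 10, 9, 6, 0 and picks Std2; Orbyt would get 6.
- X: Nexon compares 7, 10, 10, 3, 12 and picks Std5; Orbyt would get 7.
- Y: Nexon compares 7, 0, 2, 10, 7 and picks Std4; Orbyt would get 3.
- Z: Nexon compares 3, 4, 8, 7, 10 and picks Std5; Orbyt would get 3.
Orbyt's induced payoffs are 6, 7, 3, 3, so Orbyt commits to X. Subgame-perfect outcome: (Std5, X) with payoffs (12, 7).
Now find the simultaneous Nash equilibrium.
Nexon's best replies: W→Std2; X→Std5; Y→Std4; Z→Std5.
Orbyt's best replies: Std1→Z; Std2→W; Std3→Y; Std4→W; Std5→Y.
Only (Std2, W) has each player best-responding; Nash payoffs (10, 6).
Orbyt's commitment gain: 7 − 6 = 1.

1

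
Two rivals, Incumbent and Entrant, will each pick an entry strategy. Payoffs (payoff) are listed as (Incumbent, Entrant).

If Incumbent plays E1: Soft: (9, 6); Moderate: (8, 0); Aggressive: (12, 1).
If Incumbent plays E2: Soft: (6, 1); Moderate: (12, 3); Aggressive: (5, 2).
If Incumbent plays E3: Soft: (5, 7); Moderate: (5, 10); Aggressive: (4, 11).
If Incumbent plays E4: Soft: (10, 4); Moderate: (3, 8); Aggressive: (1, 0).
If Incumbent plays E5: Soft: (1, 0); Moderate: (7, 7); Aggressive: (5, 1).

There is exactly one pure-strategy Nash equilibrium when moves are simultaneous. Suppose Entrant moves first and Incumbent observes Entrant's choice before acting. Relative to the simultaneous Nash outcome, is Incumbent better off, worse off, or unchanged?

Solve by backward induction (Entrant leads).
- Soft → Incumbent plays E4 (best of 9, 6, 5, 10, 1); Entrant gets 4.
- Moderate → Incumbent plays E2 (best of 8, 12, 5, 3, 7); Entrant gets 3.
- Aggressive → Incumbent plays E1 (best of 12, 5, 4, 1, 5); Entrant gets 1.
Maximizing over 4, 3, 1, Entrant chooses Soft. Subgame-perfect outcome: (E4, Soft) with payoffs (10, 4).
For the simultaneous game, intersect best replies.
Incumbent's best replies: Soft→E4; Moderate→E2; Aggressive→E1.
Entrant's best replies: E1→Soft; E2→Moderate; E3→Aggressive; E4→Moderate; E5→Moderate.
The unique mutual best reply is (E2, Moderate), giving (12, 3).
Incumbent earns 10 sequentially versus 12 at the Nash outcome: worse off.

worse off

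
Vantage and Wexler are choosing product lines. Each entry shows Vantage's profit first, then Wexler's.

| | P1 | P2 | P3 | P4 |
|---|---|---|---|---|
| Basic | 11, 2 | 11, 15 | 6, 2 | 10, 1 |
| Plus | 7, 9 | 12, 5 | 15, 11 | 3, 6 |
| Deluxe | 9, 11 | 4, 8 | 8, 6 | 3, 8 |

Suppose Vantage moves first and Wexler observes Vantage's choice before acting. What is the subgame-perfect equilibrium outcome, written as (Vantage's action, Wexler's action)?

Wexler best-responds to each possible Vantage move:
- Basic: BR = P2, leader payoff 11.
- Plus: BR = P3, leader payoff 15.
- Deluxe: BR = P1, leader payoff 9.
Among 11, 15, 9, the best is 15 at Plus. Subgame-perfect outcome: (Plus, P3) with payoffs (15, 11).

(Plus, P3)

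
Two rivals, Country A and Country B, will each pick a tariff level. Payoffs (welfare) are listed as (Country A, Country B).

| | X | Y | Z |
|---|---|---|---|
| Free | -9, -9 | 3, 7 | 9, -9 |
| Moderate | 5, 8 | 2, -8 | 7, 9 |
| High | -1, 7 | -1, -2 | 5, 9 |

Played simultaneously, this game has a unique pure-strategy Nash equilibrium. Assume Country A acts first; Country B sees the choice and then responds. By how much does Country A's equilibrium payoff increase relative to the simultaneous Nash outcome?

Backward induction with Country A moving first.
- Free: Country B compares -9, 7, -9 and picks Y; Country A would get 3.
- Moderate: Country B compares 8, -8, 9 and picks Z; Country A would get 7.
- High: Country B compares 7, -2, 9 and picks Z; Country A would get 5.
Country A's induced payoffs are 3, 7, 5, so Country A commits to Moderate. Subgame-perfect outcome: (Moderate, Z) with payoffs (7, 9).
For the simultaneous game, intersect best replies.
Country A's best replies: X→Moderate; Y→Free; Z→Free.
Country B's best replies: Free→Y; Moderate→Z; High→Z.
Only (Free, Y) has each player best-responding; Nash payoffs (3, 7).
Country A's commitment gain: 7 − 3 = 4.

4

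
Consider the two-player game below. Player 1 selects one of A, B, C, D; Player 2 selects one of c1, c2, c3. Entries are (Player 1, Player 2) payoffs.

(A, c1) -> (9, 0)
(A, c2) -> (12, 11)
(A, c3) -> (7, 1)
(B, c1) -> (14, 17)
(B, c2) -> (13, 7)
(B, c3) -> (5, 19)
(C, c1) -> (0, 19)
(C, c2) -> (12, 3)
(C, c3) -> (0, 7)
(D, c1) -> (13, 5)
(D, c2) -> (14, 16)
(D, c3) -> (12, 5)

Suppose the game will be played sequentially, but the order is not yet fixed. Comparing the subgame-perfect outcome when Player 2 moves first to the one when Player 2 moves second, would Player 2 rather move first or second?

If Player 1 leads: Player 2's best replies are A→c2, B→c3, C→c1, D→c2; Player 1's induced payoffs 12, 5, 0, 14; outcome (D, c2), payoffs (14, 16).
If Player 2 leads: Player 1's best replies are c1→B, c2→D, c3→D; Player 2's induced payoffs 17, 16, 5; outcome (B, c1), payoffs (14, 17).
Player 2 gets 17 moving first and 16 moving second, so Player 2 prefers to move first.

first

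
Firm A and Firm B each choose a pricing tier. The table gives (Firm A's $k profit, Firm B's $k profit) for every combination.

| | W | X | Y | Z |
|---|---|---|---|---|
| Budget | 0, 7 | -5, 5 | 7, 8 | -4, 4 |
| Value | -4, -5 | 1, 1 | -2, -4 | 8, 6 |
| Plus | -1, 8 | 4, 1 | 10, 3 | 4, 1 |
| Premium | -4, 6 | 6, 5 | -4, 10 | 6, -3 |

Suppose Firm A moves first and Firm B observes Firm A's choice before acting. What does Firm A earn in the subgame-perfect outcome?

Work backward from Firm B's decision.
- Budget → Firm B plays Y (best of 7, 5, 8, 4); Firm A gets 7.
- Value → Firm B plays Z (best of -5, 1, -4, 6); Firm A gets 8.
- Plus → Firm B plays W (best of 8, 1, 3, 1); Firm A gets -1.
- Premium → Firm B plays Y (best of 6, 5, 10, -3); Firm A gets -4.
Maximizing over 7, 8, -1, -4, Firm A chooses Value. Subgame-perfect outcome: (Value, Z) with payoffs (8, 6).

8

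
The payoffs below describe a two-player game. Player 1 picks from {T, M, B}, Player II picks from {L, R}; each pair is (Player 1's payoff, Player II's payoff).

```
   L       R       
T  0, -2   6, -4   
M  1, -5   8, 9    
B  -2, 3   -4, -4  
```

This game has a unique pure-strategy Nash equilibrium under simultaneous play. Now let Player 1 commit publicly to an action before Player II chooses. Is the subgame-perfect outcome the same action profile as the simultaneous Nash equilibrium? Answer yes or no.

yes

Work backward from Player II's decision.
- T: BR = L, leader payoff 0.
- M: BR = R, leader payoff 8.
- B: BR = L, leader payoff -2.
Player 1's induced payoffs are 0, 8, -2, so Player 1 commits to M. Subgame-perfect outcome: (M, R) with payoffs (8, 9).
Under simultaneous play:
Player 1's best replies: L→M; R→M.
Player II's best replies: T→L; M→R; B→L.
Only (M, R) has each player best-responding; Nash payoffs (8, 9).
Sequential outcome (M, R) coincides with the Nash profile (M, R).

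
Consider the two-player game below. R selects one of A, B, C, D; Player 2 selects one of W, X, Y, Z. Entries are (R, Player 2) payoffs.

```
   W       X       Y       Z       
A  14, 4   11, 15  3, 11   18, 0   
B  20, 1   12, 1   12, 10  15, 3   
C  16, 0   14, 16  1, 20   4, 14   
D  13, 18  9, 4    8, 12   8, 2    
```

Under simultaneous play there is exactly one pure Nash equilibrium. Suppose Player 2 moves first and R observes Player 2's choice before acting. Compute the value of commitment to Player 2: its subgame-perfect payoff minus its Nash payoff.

R best-responds to each possible Player 2 move:
- W: R compares 14, 20, 16, 13 and picks B; Player 2 would get 1.
- X: R compares 11, 12, 14, 9 and picks C; Player 2 would get 16.
- Y: R compares 3, 12, 1, 8 and picks B; Player 2 would get 10.
- Z: R compares 18, 15, 4, 8 and picks A; Player 2 would get 0.
Maximizing over 1, 16, 10, 0, Player 2 chooses X. Subgame-perfect outcome: (C, X) with payoffs (14, 16).
Under simultaneous play:
R's best replies: W→B; X→C; Y→B; Z→A.
Player 2's best replies: A→X; B→Y; C→Y; D→W.
Only (B, Y) has each player best-responding; Nash payoffs (12, 10).
Player 2's commitment gain: 16 − 10 = 6.

6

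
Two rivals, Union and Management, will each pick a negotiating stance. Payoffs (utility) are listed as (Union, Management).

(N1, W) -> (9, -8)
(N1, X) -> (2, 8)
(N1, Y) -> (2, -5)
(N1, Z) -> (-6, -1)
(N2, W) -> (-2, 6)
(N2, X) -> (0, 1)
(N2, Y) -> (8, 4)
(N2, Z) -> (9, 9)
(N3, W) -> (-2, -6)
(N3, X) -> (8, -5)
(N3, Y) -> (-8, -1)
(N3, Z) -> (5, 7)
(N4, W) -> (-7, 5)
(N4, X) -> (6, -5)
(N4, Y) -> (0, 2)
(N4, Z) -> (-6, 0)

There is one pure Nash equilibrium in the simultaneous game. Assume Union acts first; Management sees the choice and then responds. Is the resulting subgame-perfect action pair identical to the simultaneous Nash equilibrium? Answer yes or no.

Management best-responds to each possible Union move:
- N1: BR = X, leader payoff 2.
- N2: BR = Z, leader payoff 9.
- N3: BR = Z, leader payoff 5.
- N4: BR = W, leader payoff -7.
Union's induced payoffs are 2, 9, 5, -7, so Union commits to N2. Subgame-perfect outcome: (N2, Z) with payoffs (9, 9).
Now find the simultaneous Nash equilibrium.
Union's best replies: W→N1; X→N3; Y→N2; Z→N2.
Management's best replies: N1→X; N2→Z; N3→Z; N4→W.
Only (N2, Z) has each player best-responding; Nash payoffs (9, 9).
Sequential outcome (N2, Z) coincides with the Nash profile (N2, Z).

yes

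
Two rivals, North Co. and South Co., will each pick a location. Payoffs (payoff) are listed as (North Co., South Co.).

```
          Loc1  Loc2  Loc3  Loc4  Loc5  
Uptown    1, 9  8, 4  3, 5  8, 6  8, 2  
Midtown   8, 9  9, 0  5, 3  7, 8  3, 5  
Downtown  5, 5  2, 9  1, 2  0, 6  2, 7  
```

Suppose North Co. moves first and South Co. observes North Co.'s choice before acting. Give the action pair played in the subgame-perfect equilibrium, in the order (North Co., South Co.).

South Co. best-responds to each possible North Co. move:
- Uptown: South Co. compares 9, 4, 5, 6, 2 and picks Loc1; North Co. would get 1.
- Midtown: South Co. compares 9, 0, 3, 8, 5 and picks Loc1; North Co. would get 8.
- Downtown: South Co. compares 5, 9, 2, 6, 7 and picks Loc2; North Co. would get 2.
Among 1, 8, 2, the best is 8 at Midtown. Subgame-perfect outcome: (Midtown, Loc1) with payoffs (8, 9).

(Midtown, Loc1)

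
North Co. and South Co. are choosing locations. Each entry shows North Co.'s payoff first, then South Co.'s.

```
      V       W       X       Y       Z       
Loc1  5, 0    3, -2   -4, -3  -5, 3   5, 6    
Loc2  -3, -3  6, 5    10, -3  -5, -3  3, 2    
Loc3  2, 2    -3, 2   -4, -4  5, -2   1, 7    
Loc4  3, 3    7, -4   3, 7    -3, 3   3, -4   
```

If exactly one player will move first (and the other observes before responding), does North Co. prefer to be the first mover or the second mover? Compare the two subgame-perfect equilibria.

If North Co. leads: South Co.'s best replies are Loc1→Z, Loc2→W, Loc3→Z, Loc4→X; North Co.'s induced payoffs 5, 6, 1, 3; outcome (Loc2, W), payoffs (6, 5).
If South Co. leads: North Co.'s best replies are V→Loc1, W→Loc4, X→Loc2, Y→Loc3, Z→Loc1; South Co.'s induced payoffs 0, -4, -3, -2, 6; outcome (Loc1, Z), payoffs (5, 6).
North Co. gets 6 moving first and 5 moving second, so North Co. prefers to move first.

first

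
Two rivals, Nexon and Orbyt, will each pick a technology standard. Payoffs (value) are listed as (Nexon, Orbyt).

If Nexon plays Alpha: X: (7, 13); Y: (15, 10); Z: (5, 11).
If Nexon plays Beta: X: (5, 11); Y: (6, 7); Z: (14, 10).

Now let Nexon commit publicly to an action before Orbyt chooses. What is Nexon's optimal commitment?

Alpha

Orbyt best-responds to each possible Nexon move:
- Alpha → Orbyt plays X (best of 13, 10, 11); Nexon gets 7.
- Beta → Orbyt plays X (best of 11, 7, 10); Nexon gets 5.
Among 7, 5, the best is 7 at Alpha. Subgame-perfect outcome: (Alpha, X) with payoffs (7, 13).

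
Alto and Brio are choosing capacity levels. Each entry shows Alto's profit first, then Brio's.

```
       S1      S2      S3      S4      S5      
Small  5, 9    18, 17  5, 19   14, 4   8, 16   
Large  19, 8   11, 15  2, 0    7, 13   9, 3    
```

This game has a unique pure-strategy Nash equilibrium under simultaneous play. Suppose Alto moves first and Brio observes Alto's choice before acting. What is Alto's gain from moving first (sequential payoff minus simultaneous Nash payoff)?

6

Brio best-responds to each possible Alto move:
- Small → Brio plays S3 (best of 9, 17, 19, 4, 16); Alto gets 5.
- Large → Brio plays S2 (best of 8, 15, 0, 13, 3); Alto gets 11.
Alto's induced payoffs are 5, 11, so Alto commits to Large. Subgame-perfect outcome: (Large, S2) with payoffs (11, 15).
Now find the simultaneous Nash equilibrium.
Alto's best replies: S1→Large; S2→Small; S3→Small; S4→Small; S5→Large.
Brio's best replies: Small→S3; Large→S2.
The unique mutual best reply is (Small, S3), giving (5, 19).
Alto's commitment gain: 11 − 5 = 6.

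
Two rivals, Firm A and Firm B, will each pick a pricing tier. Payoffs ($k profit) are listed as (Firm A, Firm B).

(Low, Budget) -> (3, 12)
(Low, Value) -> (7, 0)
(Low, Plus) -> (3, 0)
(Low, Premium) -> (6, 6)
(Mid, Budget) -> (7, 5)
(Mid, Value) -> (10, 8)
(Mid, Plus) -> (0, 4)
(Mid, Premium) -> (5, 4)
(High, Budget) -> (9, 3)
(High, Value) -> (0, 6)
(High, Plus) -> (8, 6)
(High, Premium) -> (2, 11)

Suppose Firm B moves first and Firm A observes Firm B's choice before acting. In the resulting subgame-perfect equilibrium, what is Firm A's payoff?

Backward induction with Firm B moving first.
- Budget: BR = High, leader payoff 3.
- Value: BR = Mid, leader payoff 8.
- Plus: BR = High, leader payoff 6.
- Premium: BR = Low, leader payoff 6.
Maximizing over 3, 8, 6, 6, Firm B chooses Value. Subgame-perfect outcome: (Mid, Value) with payoffs (10, 8).

10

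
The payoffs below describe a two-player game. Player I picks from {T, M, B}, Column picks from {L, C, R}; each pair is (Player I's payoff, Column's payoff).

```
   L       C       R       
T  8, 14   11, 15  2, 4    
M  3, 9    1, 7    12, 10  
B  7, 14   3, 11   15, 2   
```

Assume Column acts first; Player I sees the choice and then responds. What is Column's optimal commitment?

C

Work backward from Player I's decision.
- L → Player I plays T (best of 8, 3, 7); Column gets 14.
- C → Player I plays T (best of 11, 1, 3); Column gets 15.
- R → Player I plays B (best of 2, 12, 15); Column gets 2.
Among 14, 15, 2, the best is 15 at C. Subgame-perfect outcome: (T, C) with payoffs (11, 15).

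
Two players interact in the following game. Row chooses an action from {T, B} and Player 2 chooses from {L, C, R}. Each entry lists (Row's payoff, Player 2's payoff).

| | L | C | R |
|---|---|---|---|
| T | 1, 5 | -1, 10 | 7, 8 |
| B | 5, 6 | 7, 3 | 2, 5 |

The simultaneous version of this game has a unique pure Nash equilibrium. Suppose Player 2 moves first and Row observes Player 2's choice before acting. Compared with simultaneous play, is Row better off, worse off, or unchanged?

Work backward from Row's decision.
- L: BR = B, leader payoff 6.
- C: BR = B, leader payoff 3.
- R: BR = T, leader payoff 8.
Player 2's induced payoffs are 6, 3, 8, so Player 2 commits to R. Subgame-perfect outcome: (T, R) with payoffs (7, 8).
Now find the simultaneous Nash equilibrium.
Row's best replies: L→B; C→B; R→T.
Player 2's best replies: T→C; B→L.
The unique mutual best reply is (B, L), giving (5, 6).
Row earns 7 sequentially versus 5 at the Nash outcome: better off.

better off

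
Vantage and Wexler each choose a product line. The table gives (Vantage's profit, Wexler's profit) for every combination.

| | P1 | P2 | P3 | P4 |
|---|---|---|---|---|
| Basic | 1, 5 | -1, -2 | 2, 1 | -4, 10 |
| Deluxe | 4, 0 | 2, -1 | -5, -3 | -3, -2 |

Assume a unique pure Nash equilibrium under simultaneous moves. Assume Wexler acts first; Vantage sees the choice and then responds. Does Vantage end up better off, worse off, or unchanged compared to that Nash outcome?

worse off

Backward induction with Wexler moving first.
- P1: BR = Deluxe, leader payoff 0.
- P2: BR = Deluxe, leader payoff -1.
- P3: BR = Basic, leader payoff 1.
- P4: BR = Deluxe, leader payoff -2.
Maximizing over 0, -1, 1, -2, Wexler chooses P3. Subgame-perfect outcome: (Basic, P3) with payoffs (2, 1).
Now find the simultaneous Nash equilibrium.
Vantage's best replies: P1→Deluxe; P2→Deluxe; P3→Basic; P4→Deluxe.
Wexler's best replies: Basic→P4; Deluxe→P1.
The unique mutual best reply is (Deluxe, P1), giving (4, 0).
Vantage earns 2 sequentially versus 4 at the Nash outcome: worse off.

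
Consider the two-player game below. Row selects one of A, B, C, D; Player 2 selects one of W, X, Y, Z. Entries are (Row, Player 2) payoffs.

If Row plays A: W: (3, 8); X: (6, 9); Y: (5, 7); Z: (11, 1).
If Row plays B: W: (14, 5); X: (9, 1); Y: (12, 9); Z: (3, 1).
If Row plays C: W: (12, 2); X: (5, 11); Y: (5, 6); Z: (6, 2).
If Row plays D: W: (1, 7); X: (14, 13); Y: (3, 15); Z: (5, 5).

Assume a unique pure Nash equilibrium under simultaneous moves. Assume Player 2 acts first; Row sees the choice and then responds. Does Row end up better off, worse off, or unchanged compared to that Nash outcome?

Backward induction with Player 2 moving first.
- W: Row compares 3, 14, 12, 1 and picks B; Player 2 would get 5.
- X: Row compares 6, 9, 5, 14 and picks D; Player 2 would get 13.
- Y: Row compares 5, 12, 5, 3 and picks B; Player 2 would get 9.
- Z: Row compares 11, 3, 6, 5 and picks A; Player 2 would get 1.
Player 2's induced payoffs are 5, 13, 9, 1, so Player 2 commits to X. Subgame-perfect outcome: (D, X) with payoffs (14, 13).
For the simultaneous game, intersect best replies.
Row's best replies: W→B; X→D; Y→B; Z→A.
Player 2's best replies: A→X; B→Y; C→X; D→Y.
The unique mutual best reply is (B, Y), giving (12, 9).
Row earns 14 sequentially versus 12 at the Nash outcome: better off.

better off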